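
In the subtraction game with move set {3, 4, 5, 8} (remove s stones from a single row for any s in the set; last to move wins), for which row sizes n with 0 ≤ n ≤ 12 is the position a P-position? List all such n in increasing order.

Compute g(0), g(1), … for moves {3, 4, 5, 8}:
k:     0  1  2  3  4  5  6  7  8  9 10 11 12
g(k):  0  0  0  1  1  1  2  2  2  3  3  0  0
The P-positions (g = 0) in 0..12 are 0, 1, 2, 11, 12.

0, 1, 2, 11, 12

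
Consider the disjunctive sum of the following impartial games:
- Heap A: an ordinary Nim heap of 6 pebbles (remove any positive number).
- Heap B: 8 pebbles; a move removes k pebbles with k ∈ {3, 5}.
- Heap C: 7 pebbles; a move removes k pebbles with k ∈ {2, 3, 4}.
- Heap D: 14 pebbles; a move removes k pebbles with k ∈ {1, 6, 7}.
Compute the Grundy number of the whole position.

6

Heap A is a plain Nim heap of size 6, so its Grundy value is 6.
Grundy values for heap B (subtraction set {3, 5}):
g(0) = mex{} = 0
g(1) = mex{} = 0
g(2) = mex{} = 0
g(3) = mex{0} = 1
g(4) = mex{0} = 1
g(5) = mex{0} = 1
g(6) = mex{0,1} = 2
g(7) = mex{0,1} = 2
g(8) = mex{1} = 0
So g(8) = 0.
For heap C, compute g(0), g(1), … with moves {2, 3, 4}:
k:     0  1  2  3  4  5  6  7
g(k):  0  0  1  1  2  2  0  0
So g(7) = 0.
Build the Grundy sequence for heap D with g(k) = mex{g(k−s) : s ∈ {1, 6, 7}, s ≤ k}:
g(0) = mex{} = 0
g(1) = mex{0} = 1
g(2) = mex{1} = 0
g(3) = mex{0} = 1
g(4) = mex{1} = 0
g(5) = mex{0} = 1
g(6) = mex{0,1} = 2
g(7) = mex{0,1,2} = 3
g(8) = mex{0,1,3} = 2
g(9) = mex{0,1,2} = 3
g(10) = mex{0,1,3} = 2
g(11) = mex{0,1,2} = 3
g(12) = mex{1,2,3} = 0
g(13) = mex{0,2,3} = 1
g(14) = mex{1,2,3} = 0
So g(14) = 0.
The value of a disjunctive sum is the nim-sum of the parts.
Combined value = 6 XOR 0 XOR 0 XOR 0 = 6.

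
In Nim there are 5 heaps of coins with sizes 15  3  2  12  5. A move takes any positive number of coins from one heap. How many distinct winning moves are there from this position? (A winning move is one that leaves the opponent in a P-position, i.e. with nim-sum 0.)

3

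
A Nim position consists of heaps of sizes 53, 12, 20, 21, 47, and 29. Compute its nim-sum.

10

Nim-sum: 53 ⊕ 12 ⊕ 20 ⊕ 21 ⊕ 47 ⊕ 29 = 10.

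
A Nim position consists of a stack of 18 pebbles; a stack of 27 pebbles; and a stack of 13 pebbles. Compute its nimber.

4

Compute the nim-sum pairwise:
18 XOR 27 = 9
9 XOR 13 = 4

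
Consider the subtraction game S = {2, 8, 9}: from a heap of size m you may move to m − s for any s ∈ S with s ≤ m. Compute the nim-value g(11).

Compute g(0), g(1), … for moves {2, 8, 9}:
k:     0  1  2  3  4  5  6  7  8  9 10 11
g(k):  0  0  1  1  0  0  1  1  2  2  3  0
So g(11) = 0.

0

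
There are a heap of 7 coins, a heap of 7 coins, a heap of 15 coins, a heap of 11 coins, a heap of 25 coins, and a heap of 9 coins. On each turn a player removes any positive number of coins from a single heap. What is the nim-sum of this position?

20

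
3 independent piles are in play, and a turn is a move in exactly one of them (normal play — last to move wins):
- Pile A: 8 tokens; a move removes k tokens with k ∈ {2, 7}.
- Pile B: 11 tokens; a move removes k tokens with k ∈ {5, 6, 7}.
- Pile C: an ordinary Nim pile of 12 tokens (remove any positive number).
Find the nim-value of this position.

For pile A, compute g(0), g(1), … with moves {2, 7}:
g(0) = mex{} = 0
g(1) = mex{} = 0
g(2) = mex{0} = 1
g(3) = mex{0} = 1
g(4) = mex{1} = 0
g(5) = mex{1} = 0
g(6) = mex{0} = 1
g(7) = mex{0} = 1
g(8) = mex{0,1} = 2
So g(8) = 2.
Grundy values for pile B (subtraction set {5, 6, 7}):
g(0) = mex{} = 0
g(1) = mex{} = 0
g(2) = mex{} = 0
g(3) = mex{} = 0
g(4) = mex{} = 0
g(5) = mex{0} = 1
g(6) = mex{0} = 1
g(7) = mex{0} = 1
g(8) = mex{0} = 1
g(9) = mex{0} = 1
g(10) = mex{0,1} = 2
g(11) = mex{0,1} = 2
So g(11) = 2.
Pile C is a plain Nim pile of size 12, so its Grundy value is 12.
By the Sprague-Grundy theorem, the Grundy value of a sum of independent games is the XOR of the component values.
Combined value = 2 ⊕ 2 ⊕ 12 = 12.

12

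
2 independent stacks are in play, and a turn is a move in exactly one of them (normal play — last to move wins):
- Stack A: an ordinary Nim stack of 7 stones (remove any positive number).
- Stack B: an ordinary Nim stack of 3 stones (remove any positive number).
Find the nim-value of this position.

Stack A is a plain Nim stack of size 7, so its Grundy value is 7.
Stack B is a plain Nim stack of size 3, so its Grundy value is 3.
The value of a disjunctive sum is the nim-sum of the parts.
Combined value = 7 XOR 3 = 4.

4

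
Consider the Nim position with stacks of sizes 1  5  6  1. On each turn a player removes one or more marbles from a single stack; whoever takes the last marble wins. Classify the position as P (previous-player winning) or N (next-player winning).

Nim-sum: 1 ⊕ 5 ⊕ 6 ⊕ 1 = 3.
The nim-sum is 3 ≠ 0, so this is an N-position: the player to move can win.

N-position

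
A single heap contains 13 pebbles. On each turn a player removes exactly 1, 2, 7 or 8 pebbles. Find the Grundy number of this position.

Compute g(0), g(1), … for moves {1, 2, 7, 8}:
k:     0  1  2  3  4  5  6  7  8  9 10 11 12 13
g(k):  0  1  2  0  1  2  0  1  2  0  1  2  0  1
So g(13) = 1.

1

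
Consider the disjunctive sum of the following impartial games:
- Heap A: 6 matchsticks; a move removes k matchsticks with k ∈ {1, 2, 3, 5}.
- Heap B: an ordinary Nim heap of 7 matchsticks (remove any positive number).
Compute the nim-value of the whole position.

5

Grundy values for heap A (subtraction set {1, 2, 3, 5}):
k:     0  1  2  3  4  5  6
g(k):  0  1  2  3  0  1  2
So g(6) = 2.
Heap B is a plain Nim heap of size 7, so its Grundy value is 7.
The value of a disjunctive sum is the nim-sum of the parts.
Combined value = 2 ⊕ 7 = 5.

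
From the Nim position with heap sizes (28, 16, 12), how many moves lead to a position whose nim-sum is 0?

In binary:
  11100  (28)
  10000  (16)
  01100  (12)
  -----
  00000  (0)
The nim-sum is already 0, so every move leaves a nonzero nim-sum — there are no winning moves.

0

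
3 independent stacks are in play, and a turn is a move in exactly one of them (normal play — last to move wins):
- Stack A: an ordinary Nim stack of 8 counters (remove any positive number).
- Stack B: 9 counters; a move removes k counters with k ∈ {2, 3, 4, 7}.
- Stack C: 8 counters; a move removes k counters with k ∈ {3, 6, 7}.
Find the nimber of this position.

Stack A is a plain Nim stack of size 8, so its Grundy value is 8.
For stack B, compute g(0), g(1), … with moves {2, 3, 4, 7}:
g(0) = mex{} = 0
g(1) = mex{} = 0
g(2) = mex{0} = 1
g(3) = mex{0} = 1
g(4) = mex{0,1} = 2
g(5) = mex{0,1} = 2
g(6) = mex{1,2} = 0
g(7) = mex{0,1,2} = 3
g(8) = mex{0,2} = 1
g(9) = mex{0,1,2,3} = 4
So g(9) = 4.
Grundy values for stack C (subtraction set {3, 6, 7}):
k:     0  1  2  3  4  5  6  7  8
g(k):  0  0  0  1  1  1  2  2  2
So g(8) = 2.
By the Sprague-Grundy theorem, the Grundy value of a sum of independent games is the XOR of the component values.
Combined value = 8 ⊕ 4 ⊕ 2 = 14.

14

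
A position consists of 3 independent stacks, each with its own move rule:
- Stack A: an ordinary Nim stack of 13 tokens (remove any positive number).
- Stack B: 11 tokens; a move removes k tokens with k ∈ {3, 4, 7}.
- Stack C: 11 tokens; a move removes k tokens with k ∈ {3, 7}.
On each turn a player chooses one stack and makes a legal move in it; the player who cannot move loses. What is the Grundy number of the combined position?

13

Stack A is a plain Nim stack of size 13, so its Grundy value is 13.
Build the Grundy sequence for stack B with g(k) = mex{g(k−s) : s ∈ {3, 4, 7}, s ≤ k}:
g(0) = mex{} = 0
g(1) = mex{} = 0
g(2) = mex{} = 0
g(3) = mex{0} = 1
g(4) = mex{0} = 1
g(5) = mex{0} = 1
g(6) = mex{0,1} = 2
g(7) = mex{0,1} = 2
g(8) = mex{0,1} = 2
g(9) = mex{0,1,2} = 3
g(10) = mex{1,2} = 0
g(11) = mex{1,2} = 0
So g(11) = 0.
Grundy values for stack C (subtraction set {3, 7}):
g(0) = mex{} = 0
g(1) = mex{} = 0
g(2) = mex{} = 0
g(3) = mex{0} = 1
g(4) = mex{0} = 1
g(5) = mex{0} = 1
g(6) = mex{1} = 0
g(7) = mex{0,1} = 2
g(8) = mex{0,1} = 2
g(9) = mex{0} = 1
g(10) = mex{1,2} = 0
g(11) = mex{1,2} = 0
So g(11) = 0.
The value of a disjunctive sum is the nim-sum of the parts.
Combined value = 13 ⊕ 0 ⊕ 0 = 13.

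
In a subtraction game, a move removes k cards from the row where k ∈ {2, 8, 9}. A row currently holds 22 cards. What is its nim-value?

0

Compute g(0), g(1), … for moves {2, 8, 9}:
k:     0  1  2  3  4  5  6  7  8  9 10 11 12 13 14 15 16 17 18 19 20 21 22
g(k):  0  0  1  1  0  0  1  1  2  2  3  0  2  1  3  0  0  1  1  2  3  0  0
So g(22) = 0.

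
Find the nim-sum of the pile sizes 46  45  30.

Compute the nim-sum pairwise:
46 ^ 45 = 3
3 ^ 30 = 29

29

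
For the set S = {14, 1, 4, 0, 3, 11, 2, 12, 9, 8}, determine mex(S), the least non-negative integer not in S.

The values 0, 1, 2, 3, 4 are all present; 5 is the first non-negative integer missing from the set.

5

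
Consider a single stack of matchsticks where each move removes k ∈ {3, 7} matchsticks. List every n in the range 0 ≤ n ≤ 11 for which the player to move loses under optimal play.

0, 1, 2, 6, 10, 11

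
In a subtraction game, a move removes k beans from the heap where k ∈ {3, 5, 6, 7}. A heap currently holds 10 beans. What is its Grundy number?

Build the Grundy sequence with g(k) = mex{g(k−s) : s ∈ {3, 5, 6, 7}, s ≤ k}:
g(0) = mex{} = 0
g(1) = mex{} = 0
g(2) = mex{} = 0
g(3) = mex{0} = 1
g(4) = mex{0} = 1
g(5) = mex{0} = 1
g(6) = mex{0,1} = 2
g(7) = mex{0,1} = 2
g(8) = mex{0,1} = 2
g(9) = mex{0,1,2} = 3
g(10) = mex{1,2} = 0
So g(10) = 0.

0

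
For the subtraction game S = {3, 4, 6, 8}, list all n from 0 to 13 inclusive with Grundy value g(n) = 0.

0, 1, 2, 11, 12, 13

Grundy values for subtraction set {3, 4, 6, 8}:
g(0) = mex{} = 0
g(1) = mex{} = 0
g(2) = mex{} = 0
g(3) = mex{0} = 1
g(4) = mex{0} = 1
g(5) = mex{0} = 1
g(6) = mex{0,1} = 2
g(7) = mex{0,1} = 2
g(8) = mex{0,1} = 2
g(9) = mex{0,1,2} = 3
g(10) = mex{0,1,2} = 3
g(11) = mex{1,2} = 0
g(12) = mex{1,2,3} = 0
g(13) = mex{1,2,3} = 0
The P-positions (g = 0) in 0..13 are 0, 1, 2, 11, 12, 13.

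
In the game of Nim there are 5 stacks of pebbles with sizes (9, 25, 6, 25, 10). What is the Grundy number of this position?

5

Write each in binary and XOR column by column:
  01001  (9)
  11001  (25)
  00110  (6)
  11001  (25)
  01010  (10)
  -----
  00101  (5)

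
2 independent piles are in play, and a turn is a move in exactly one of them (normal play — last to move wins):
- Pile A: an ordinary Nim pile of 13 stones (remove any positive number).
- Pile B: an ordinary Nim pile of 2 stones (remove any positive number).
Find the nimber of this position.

Pile A is a plain Nim pile of size 13, so its Grundy value is 13.
Pile B is a plain Nim pile of size 2, so its Grundy value is 2.
The value of a disjunctive sum is the nim-sum of the parts.
Combined value = 13 XOR 2 = 15.

15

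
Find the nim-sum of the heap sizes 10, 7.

13

Compute the nim-sum pairwise:
10 XOR 7 = 13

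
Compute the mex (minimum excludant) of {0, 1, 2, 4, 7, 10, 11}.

The values 0, 1, 2 are all present; 3 is the first non-negative integer missing from the set.

3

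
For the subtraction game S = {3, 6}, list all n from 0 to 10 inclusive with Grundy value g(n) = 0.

0, 1, 2, 9, 10

Compute g(0), g(1), … for moves {3, 6}:
g(0) = mex{} = 0
g(1) = mex{} = 0
g(2) = mex{} = 0
g(3) = mex{0} = 1
g(4) = mex{0} = 1
g(5) = mex{0} = 1
g(6) = mex{0,1} = 2
g(7) = mex{0,1} = 2
g(8) = mex{0,1} = 2
g(9) = mex{1,2} = 0
g(10) = mex{1,2} = 0
The P-positions (g = 0) in 0..10 are 0, 1, 2, 9, 10.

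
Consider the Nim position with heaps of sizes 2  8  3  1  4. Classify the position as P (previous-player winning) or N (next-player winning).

N-position

Nim-sum: 2 ⊕ 8 ⊕ 3 ⊕ 1 ⊕ 4 = 12.
The nim-sum is 12 ≠ 0, so this is an N-position: the player to move can win.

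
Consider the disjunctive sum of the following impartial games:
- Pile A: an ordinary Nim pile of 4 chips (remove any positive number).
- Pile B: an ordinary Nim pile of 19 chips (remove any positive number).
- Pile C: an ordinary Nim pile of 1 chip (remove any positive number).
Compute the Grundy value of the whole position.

Pile A is a plain Nim pile of size 4, so its Grundy value is 4.
Pile B is a plain Nim pile of size 19, so its Grundy value is 19.
Pile C is a plain Nim pile of size 1, so its Grundy value is 1.
The value of a disjunctive sum is the nim-sum of the parts.
Combined value = 4 XOR 19 XOR 1 = 22.

22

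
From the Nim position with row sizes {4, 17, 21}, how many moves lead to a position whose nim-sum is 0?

Nim-sum: 4 XOR 17 XOR 21 = 0.
The nim-sum is already 0, so every move leaves a nonzero nim-sum — there are no winning moves.

0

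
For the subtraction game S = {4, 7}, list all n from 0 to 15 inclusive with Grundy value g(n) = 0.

Grundy values for subtraction set {4, 7}:
k:     0  1  2  3  4  5  6  7  8  9 10 11 12 13 14 15
g(k):  0  0  0  0  1  1  1  1  2  2  2  0  0  0  0  1
The P-positions (g = 0) in 0..15 are 0, 1, 2, 3, 11, 12, 13, 14.

0, 1, 2, 3, 11, 12, 13, 14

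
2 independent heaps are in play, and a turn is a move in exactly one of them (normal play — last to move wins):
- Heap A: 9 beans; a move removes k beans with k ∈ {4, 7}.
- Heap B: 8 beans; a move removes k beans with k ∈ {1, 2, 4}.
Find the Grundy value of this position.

0

Grundy values for heap A (subtraction set {4, 7}):
g(0) = mex{} = 0
g(1) = mex{} = 0
g(2) = mex{} = 0
g(3) = mex{} = 0
g(4) = mex{0} = 1
g(5) = mex{0} = 1
g(6) = mex{0} = 1
g(7) = mex{0} = 1
g(8) = mex{0,1} = 2
g(9) = mex{0,1} = 2
So g(9) = 2.
Build the Grundy sequence for heap B with g(k) = mex{g(k−s) : s ∈ {1, 2, 4}, s ≤ k}:
g(0) = mex{} = 0
g(1) = mex{0} = 1
g(2) = mex{0,1} = 2
g(3) = mex{1,2} = 0
g(4) = mex{0,2} = 1
g(5) = mex{0,1} = 2
g(6) = mex{1,2} = 0
g(7) = mex{0,2} = 1
g(8) = mex{0,1} = 2
So g(8) = 2.
By the Sprague-Grundy theorem, the Grundy value of a sum of independent games is the XOR of the component values.
Combined value = 2 ⊕ 2 = 0.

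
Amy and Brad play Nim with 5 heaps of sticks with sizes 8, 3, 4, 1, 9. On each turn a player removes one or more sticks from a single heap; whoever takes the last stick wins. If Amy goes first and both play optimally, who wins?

Compute the nim-sum pairwise:
8 ⊕ 3 = 11
11 ⊕ 4 = 15
15 ⊕ 1 = 14
14 ⊕ 9 = 7
The nim-sum is 7 ≠ 0, so this is an N-position: the player to move can win; Amy has a winning move.

Amy wins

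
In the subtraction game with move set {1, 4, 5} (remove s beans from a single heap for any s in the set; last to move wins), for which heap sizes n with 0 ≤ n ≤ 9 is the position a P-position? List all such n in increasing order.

0, 2, 8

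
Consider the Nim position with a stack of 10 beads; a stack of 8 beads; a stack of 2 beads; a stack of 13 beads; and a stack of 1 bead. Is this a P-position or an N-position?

Nim-sum: 10 ⊕ 8 ⊕ 2 ⊕ 13 ⊕ 1 = 12.
The nim-sum is 12 ≠ 0, so this is an N-position: the player to move can win.

N-position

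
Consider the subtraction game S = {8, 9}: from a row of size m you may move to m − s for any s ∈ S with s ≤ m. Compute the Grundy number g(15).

1

Build the Grundy sequence with g(k) = mex{g(k−s) : s ∈ {8, 9}, s ≤ k}:
k:     0  1  2  3  4  5  6  7  8  9 10 11 12 13 14 15
g(k):  0  0  0  0  0  0  0  0  1  1  1  1  1  1  1  1
So g(15) = 1.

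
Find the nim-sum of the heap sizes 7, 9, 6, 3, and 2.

Nim-sum: 7 ⊕ 9 ⊕ 6 ⊕ 3 ⊕ 2 = 9.

9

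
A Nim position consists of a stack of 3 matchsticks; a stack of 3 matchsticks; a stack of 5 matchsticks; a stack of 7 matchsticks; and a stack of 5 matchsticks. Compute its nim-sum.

Nim-sum: 3 XOR 3 XOR 5 XOR 7 XOR 5 = 7.

7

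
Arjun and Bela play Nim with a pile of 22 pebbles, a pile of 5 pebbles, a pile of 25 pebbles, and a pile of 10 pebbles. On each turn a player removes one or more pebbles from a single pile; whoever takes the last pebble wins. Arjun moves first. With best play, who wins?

Bela wins

Nim-sum: 22 ^ 5 ^ 25 ^ 10 = 0.
The nim-sum is 0, so this is a P-position: the player to move is in a losing position under optimal play; Arjun is about to move from it and so loses — Bela wins.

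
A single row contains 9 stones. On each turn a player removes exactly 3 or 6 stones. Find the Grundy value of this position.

Compute g(0), g(1), … for moves {3, 6}:
k:     0  1  2  3  4  5  6  7  8  9
g(k):  0  0  0  1  1  1  2  2  2  0
So g(9) = 0.

0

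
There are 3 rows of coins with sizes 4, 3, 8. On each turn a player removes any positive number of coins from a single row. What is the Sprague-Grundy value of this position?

15

Compute the nim-sum pairwise:
4 ^ 3 = 7
7 ^ 8 = 15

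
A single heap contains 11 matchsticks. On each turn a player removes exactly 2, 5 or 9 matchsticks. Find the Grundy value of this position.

Compute g(0), g(1), … for moves {2, 5, 9}:
g(0) = mex{} = 0
g(1) = mex{} = 0
g(2) = mex{0} = 1
g(3) = mex{0} = 1
g(4) = mex{1} = 0
g(5) = mex{0,1} = 2
g(6) = mex{0} = 1
g(7) = mex{1,2} = 0
g(8) = mex{1} = 0
g(9) = mex{0} = 1
g(10) = mex{0,2} = 1
g(11) = mex{1} = 0
So g(11) = 0.

0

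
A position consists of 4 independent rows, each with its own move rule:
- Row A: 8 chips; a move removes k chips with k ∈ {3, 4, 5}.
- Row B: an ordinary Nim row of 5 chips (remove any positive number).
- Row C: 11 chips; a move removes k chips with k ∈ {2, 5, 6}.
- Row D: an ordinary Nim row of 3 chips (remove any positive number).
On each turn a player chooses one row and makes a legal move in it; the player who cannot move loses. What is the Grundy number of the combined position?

For row A, compute g(0), g(1), … with moves {3, 4, 5}:
k:     0  1  2  3  4  5  6  7  8
g(k):  0  0  0  1  1  1  2  2  0
So g(8) = 0.
Row B is a plain Nim row of size 5, so its Grundy value is 5.
For row C, compute g(0), g(1), … with moves {2, 5, 6}:
k:     0  1  2  3  4  5  6  7  8  9 10 11
g(k):  0  0  1  1  0  2  1  3  0  2  1  0
So g(11) = 0.
Row D is a plain Nim row of size 3, so its Grundy value is 3.
The value of a disjunctive sum is the nim-sum of the parts.
Combined value = 0 ⊕ 5 ⊕ 0 ⊕ 3 = 6.

6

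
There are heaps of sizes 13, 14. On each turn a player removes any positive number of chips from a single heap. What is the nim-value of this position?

3

Write each in binary and XOR column by column:
  1101  (13)
  1110  (14)
  ----
  0011  (3)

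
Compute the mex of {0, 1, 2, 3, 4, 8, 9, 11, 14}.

5

The values 0, 1, 2, 3, 4 are all present; 5 is the first non-negative integer missing from the set.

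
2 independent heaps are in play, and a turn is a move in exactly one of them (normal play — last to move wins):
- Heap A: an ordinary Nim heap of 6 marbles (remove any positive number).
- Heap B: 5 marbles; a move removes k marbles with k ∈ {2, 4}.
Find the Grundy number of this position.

4

Heap A is a plain Nim heap of size 6, so its Grundy value is 6.
For heap B, compute g(0), g(1), … with moves {2, 4}:
k:     0  1  2  3  4  5
g(k):  0  0  1  1  2  2
So g(5) = 2.
The value of a disjunctive sum is the nim-sum of the parts.
Combined value = 6 ⊕ 2 = 4.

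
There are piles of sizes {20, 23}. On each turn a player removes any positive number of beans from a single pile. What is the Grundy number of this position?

3

Nim-sum: 20 ^ 23 = 3.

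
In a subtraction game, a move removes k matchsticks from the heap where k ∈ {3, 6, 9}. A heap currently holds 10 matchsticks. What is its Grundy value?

Grundy values for subtraction set {3, 6, 9}:
k:     0  1  2  3  4  5  6  7  8  9 10
g(k):  0  0  0  1  1  1  2  2  2  3  3
So g(10) = 3.

3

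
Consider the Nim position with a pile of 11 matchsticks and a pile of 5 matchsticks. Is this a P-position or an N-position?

N-position

Compute the nim-sum pairwise:
11 ⊕ 5 = 14
The nim-sum is 14 ≠ 0, so this is an N-position: the player to move can win.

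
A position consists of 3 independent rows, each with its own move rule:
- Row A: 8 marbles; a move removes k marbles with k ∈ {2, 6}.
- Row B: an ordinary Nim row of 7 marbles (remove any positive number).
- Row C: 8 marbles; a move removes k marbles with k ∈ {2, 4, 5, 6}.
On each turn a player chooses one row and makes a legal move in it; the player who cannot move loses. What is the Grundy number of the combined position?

7

For row A, compute g(0), g(1), … with moves {2, 6}:
k:     0  1  2  3  4  5  6  7  8
g(k):  0  0  1  1  0  0  1  1  0
So g(8) = 0.
Row B is a plain Nim row of size 7, so its Grundy value is 7.
Build the Grundy sequence for row C with g(k) = mex{g(k−s) : s ∈ {2, 4, 5, 6}, s ≤ k}:
g(0) = mex{} = 0
g(1) = mex{} = 0
g(2) = mex{0} = 1
g(3) = mex{0} = 1
g(4) = mex{0,1} = 2
g(5) = mex{0,1} = 2
g(6) = mex{0,1,2} = 3
g(7) = mex{0,1,2} = 3
g(8) = mex{1,2,3} = 0
So g(8) = 0.
The value of a disjunctive sum is the nim-sum of the parts.
Combined value = 0 ⊕ 7 ⊕ 0 = 7.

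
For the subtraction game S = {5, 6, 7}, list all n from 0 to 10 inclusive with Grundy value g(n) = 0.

Build the Grundy sequence with g(k) = mex{g(k−s) : s ∈ {5, 6, 7}, s ≤ k}:
k:     0  1  2  3  4  5  6  7  8  9 10
g(k):  0  0  0  0  0  1  1  1  1  1  2
The P-positions (g = 0) in 0..10 are 0, 1, 2, 3, 4.

0, 1, 2, 3, 4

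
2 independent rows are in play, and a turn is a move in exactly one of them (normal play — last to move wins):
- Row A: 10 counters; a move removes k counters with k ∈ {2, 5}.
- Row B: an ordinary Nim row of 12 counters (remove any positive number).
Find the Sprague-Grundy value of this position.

Build the Grundy sequence for row A with g(k) = mex{g(k−s) : s ∈ {2, 5}, s ≤ k}:
k:     0  1  2  3  4  5  6  7  8  9 10
g(k):  0  0  1  1  0  2  1  0  0  1  1
So g(10) = 1.
Row B is a plain Nim row of size 12, so its Grundy value is 12.
The value of a disjunctive sum is the nim-sum of the parts.
Combined value = 1 XOR 12 = 13.

13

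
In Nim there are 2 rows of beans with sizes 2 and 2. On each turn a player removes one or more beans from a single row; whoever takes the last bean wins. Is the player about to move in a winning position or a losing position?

Compute the nim-sum pairwise:
2 XOR 2 = 0
The nim-sum is 0, so this is a P-position: the player to move is in a losing position under optimal play.

Losing position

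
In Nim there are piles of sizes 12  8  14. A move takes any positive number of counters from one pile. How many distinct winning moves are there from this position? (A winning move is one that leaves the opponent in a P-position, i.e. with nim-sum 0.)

Nim-sum: 12 ^ 8 ^ 14 = 10.
The overall nim-sum is X = 10. A pile of size p has a winning move iff p XOR X < p (reduce it to p XOR X).
  12: 12 XOR 10 = 6 < 12 — winning move (to 6).
  8: 8 XOR 10 = 2 < 8 — winning move (to 2).
  14: 14 XOR 10 = 4 < 14 — winning move (to 4).
That gives 3 winning moves.

3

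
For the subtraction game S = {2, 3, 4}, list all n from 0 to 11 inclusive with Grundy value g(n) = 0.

0, 1, 6, 7

Build the Grundy sequence with g(k) = mex{g(k−s) : s ∈ {2, 3, 4}, s ≤ k}:
g(0) = mex{} = 0
g(1) = mex{} = 0
g(2) = mex{0} = 1
g(3) = mex{0} = 1
g(4) = mex{0,1} = 2
g(5) = mex{0,1} = 2
g(6) = mex{1,2} = 0
g(7) = mex{1,2} = 0
g(8) = mex{0,2} = 1
g(9) = mex{0,2} = 1
g(10) = mex{0,1} = 2
g(11) = mex{0,1} = 2
The P-positions (g = 0) in 0..11 are 0, 1, 6, 7.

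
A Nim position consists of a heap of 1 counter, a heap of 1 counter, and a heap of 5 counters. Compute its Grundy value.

Nim-sum: 1 ⊕ 1 ⊕ 5 = 5.

5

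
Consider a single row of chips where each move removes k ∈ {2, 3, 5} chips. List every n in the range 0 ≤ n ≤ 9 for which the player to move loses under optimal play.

0, 1, 7, 8

Grundy values for subtraction set {2, 3, 5}:
k:     0  1  2  3  4  5  6  7  8  9
g(k):  0  0  1  1  2  2  3  0  0  1
The P-positions (g = 0) in 0..9 are 0, 1, 7, 8.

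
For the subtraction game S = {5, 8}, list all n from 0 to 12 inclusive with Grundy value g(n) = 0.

0, 1, 2, 3, 4

Grundy values for subtraction set {5, 8}:
k:     0  1  2  3  4  5  6  7  8  9 10 11 12
g(k):  0  0  0  0  0  1  1  1  1  1  2  2  2
The P-positions (g = 0) in 0..12 are 0, 1, 2, 3, 4.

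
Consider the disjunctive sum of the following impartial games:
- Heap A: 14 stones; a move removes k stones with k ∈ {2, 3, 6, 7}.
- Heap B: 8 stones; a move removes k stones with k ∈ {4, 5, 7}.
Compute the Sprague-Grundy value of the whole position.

2

For heap A, compute g(0), g(1), … with moves {2, 3, 6, 7}:
g(0) = mex{} = 0
g(1) = mex{} = 0
g(2) = mex{0} = 1
g(3) = mex{0} = 1
g(4) = mex{0,1} = 2
g(5) = mex{1} = 0
g(6) = mex{0,1,2} = 3
g(7) = mex{0,2} = 1
g(8) = mex{0,1,3} = 2
g(9) = mex{1,3} = 0
g(10) = mex{1,2} = 0
g(11) = mex{0,2} = 1
g(12) = mex{0,3} = 1
g(13) = mex{0,1,3} = 2
g(14) = mex{1,2} = 0
So g(14) = 0.
Grundy values for heap B (subtraction set {4, 5, 7}):
g(0) = mex{} = 0
g(1) = mex{} = 0
g(2) = mex{} = 0
g(3) = mex{} = 0
g(4) = mex{0} = 1
g(5) = mex{0} = 1
g(6) = mex{0} = 1
g(7) = mex{0} = 1
g(8) = mex{0,1} = 2
So g(8) = 2.
By the Sprague-Grundy theorem, the Grundy value of a sum of independent games is the XOR of the component values.
Combined value = 0 ⊕ 2 = 2.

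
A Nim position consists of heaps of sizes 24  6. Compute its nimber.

30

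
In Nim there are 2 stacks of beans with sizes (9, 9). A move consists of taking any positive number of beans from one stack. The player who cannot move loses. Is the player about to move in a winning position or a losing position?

Losing position

Nim-sum: 9 ^ 9 = 0.
The nim-sum is 0, so this is a P-position: the player to move is in a losing position under optimal play.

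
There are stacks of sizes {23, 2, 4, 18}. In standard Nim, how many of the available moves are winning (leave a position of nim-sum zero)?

3

Compute the nim-sum pairwise:
23 XOR 2 = 21
21 XOR 4 = 17
17 XOR 18 = 3
The overall nim-sum is X = 3. A stack of size p has a winning move iff p XOR X < p (reduce it to p XOR X).
  23: 23 XOR 3 = 20 < 23 — winning move (to 20).
  2: 2 XOR 3 = 1 < 2 — winning move (to 1).
  4: 4 XOR 3 = 7 ≥ 4 — no move.
  18: 18 XOR 3 = 17 < 18 — winning move (to 17).
That gives 3 winning moves.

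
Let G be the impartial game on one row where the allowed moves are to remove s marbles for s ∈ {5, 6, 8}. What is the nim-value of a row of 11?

2

Grundy values for subtraction set {5, 6, 8}:
g(0) = mex{} = 0
g(1) = mex{} = 0
g(2) = mex{} = 0
g(3) = mex{} = 0
g(4) = mex{} = 0
g(5) = mex{0} = 1
g(6) = mex{0} = 1
g(7) = mex{0} = 1
g(8) = mex{0} = 1
g(9) = mex{0} = 1
g(10) = mex{0,1} = 2
g(11) = mex{0,1} = 2
So g(11) = 2.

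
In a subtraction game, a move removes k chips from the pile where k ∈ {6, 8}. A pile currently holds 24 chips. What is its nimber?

1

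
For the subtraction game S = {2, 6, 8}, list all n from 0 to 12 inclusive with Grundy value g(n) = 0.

Build the Grundy sequence with g(k) = mex{g(k−s) : s ∈ {2, 6, 8}, s ≤ k}:
g(0) = mex{} = 0
g(1) = mex{} = 0
g(2) = mex{0} = 1
g(3) = mex{0} = 1
g(4) = mex{1} = 0
g(5) = mex{1} = 0
g(6) = mex{0} = 1
g(7) = mex{0} = 1
g(8) = mex{0,1} = 2
g(9) = mex{0,1} = 2
g(10) = mex{0,1,2} = 3
g(11) = mex{0,1,2} = 3
g(12) = mex{0,1,3} = 2
The P-positions (g = 0) in 0..12 are 0, 1, 4, 5.

0, 1, 4, 5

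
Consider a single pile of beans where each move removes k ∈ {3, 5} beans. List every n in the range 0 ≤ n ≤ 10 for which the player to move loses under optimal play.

0, 1, 2, 8, 9, 10

Build the Grundy sequence with g(k) = mex{g(k−s) : s ∈ {3, 5}, s ≤ k}:
k:     0  1  2  3  4  5  6  7  8  9 10
g(k):  0  0  0  1  1  1  2  2  0  0  0
The P-positions (g = 0) in 0..10 are 0, 1, 2, 8, 9, 10.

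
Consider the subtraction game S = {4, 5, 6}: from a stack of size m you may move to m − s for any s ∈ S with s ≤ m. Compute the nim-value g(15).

1

Compute g(0), g(1), … for moves {4, 5, 6}:
k:     0  1  2  3  4  5  6  7  8  9 10 11 12 13 14 15
g(k):  0  0  0  0  1  1  1  1  2  2  0  0  0  0  1  1
So g(15) = 1.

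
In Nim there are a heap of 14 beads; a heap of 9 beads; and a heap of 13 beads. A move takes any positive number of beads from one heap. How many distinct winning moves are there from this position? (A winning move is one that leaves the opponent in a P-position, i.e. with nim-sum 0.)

3

Compute the nim-sum pairwise:
14 XOR 9 = 7
7 XOR 13 = 10
The overall nim-sum is X = 10. A heap of size p has a winning move iff p XOR X < p (reduce it to p XOR X).
  14: 14 XOR 10 = 4 < 14 — winning move (to 4).
  9: 9 XOR 10 = 3 < 9 — winning move (to 3).
  13: 13 XOR 10 = 7 < 13 — winning move (to 7).
That gives 3 winning moves.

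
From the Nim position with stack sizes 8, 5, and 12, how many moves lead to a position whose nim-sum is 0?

1

Nim-sum: 8 ^ 5 ^ 12 = 1.
The overall nim-sum is X = 1. A stack of size p has a winning move iff p XOR X < p (reduce it to p XOR X).
  8: 8 XOR 1 = 9 ≥ 8 — no move.
  5: 5 XOR 1 = 4 < 5 — winning move (to 4).
  12: 12 XOR 1 = 13 ≥ 12 — no move.
That gives 1 winning move.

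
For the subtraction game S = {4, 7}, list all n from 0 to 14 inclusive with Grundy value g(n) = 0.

0, 1, 2, 3, 11, 12, 13, 14

Build the Grundy sequence with g(k) = mex{g(k−s) : s ∈ {4, 7}, s ≤ k}:
k:     0  1  2  3  4  5  6  7  8  9 10 11 12 13 14
g(k):  0  0  0  0  1  1  1  1  2  2  2  0  0  0  0
The P-positions (g = 0) in 0..14 are 0, 1, 2, 3, 11, 12, 13, 14.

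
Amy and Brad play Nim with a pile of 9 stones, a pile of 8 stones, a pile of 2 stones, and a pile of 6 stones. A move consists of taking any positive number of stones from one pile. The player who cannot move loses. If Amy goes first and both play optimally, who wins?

Amy wins

In binary:
  1001  (9)
  1000  (8)
  0010  (2)
  0110  (6)
  ----
  0101  (5)
The nim-sum is 5 ≠ 0, so this is an N-position: the player to move can win; Amy has a winning move.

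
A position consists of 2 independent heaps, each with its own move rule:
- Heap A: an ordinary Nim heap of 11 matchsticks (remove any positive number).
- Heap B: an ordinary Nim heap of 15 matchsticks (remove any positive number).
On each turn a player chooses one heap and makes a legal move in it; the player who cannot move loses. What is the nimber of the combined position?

4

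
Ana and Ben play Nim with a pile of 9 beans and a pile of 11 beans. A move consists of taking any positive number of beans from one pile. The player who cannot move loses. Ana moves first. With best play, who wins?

Compute the nim-sum pairwise:
9 ^ 11 = 2
The nim-sum is 2 ≠ 0, so this is an N-position: the player to move can win; Ana has a winning move.

Ana wins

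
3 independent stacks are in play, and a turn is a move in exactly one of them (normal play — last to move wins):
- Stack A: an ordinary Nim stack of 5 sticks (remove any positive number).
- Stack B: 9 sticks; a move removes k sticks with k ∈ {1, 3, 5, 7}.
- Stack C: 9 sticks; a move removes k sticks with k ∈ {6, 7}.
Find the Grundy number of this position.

5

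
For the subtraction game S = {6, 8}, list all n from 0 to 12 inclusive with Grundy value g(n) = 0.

0, 1, 2, 3, 4, 5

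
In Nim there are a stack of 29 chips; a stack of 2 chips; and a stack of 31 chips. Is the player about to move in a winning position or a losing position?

Compute the nim-sum pairwise:
29 ^ 2 = 31
31 ^ 31 = 0
The nim-sum is 0, so this is a P-position: the player to move is in a losing position under optimal play.

Losing position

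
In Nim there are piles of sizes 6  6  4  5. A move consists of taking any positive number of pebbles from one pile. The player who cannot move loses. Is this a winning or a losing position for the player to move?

Winning position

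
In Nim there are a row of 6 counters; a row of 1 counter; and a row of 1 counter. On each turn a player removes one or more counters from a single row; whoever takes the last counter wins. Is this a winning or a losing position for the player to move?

Winning position

Compute the nim-sum pairwise:
6 ^ 1 = 7
7 ^ 1 = 6
The nim-sum is 6 ≠ 0, so this is an N-position: the player to move can win.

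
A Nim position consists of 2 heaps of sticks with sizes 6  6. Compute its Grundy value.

0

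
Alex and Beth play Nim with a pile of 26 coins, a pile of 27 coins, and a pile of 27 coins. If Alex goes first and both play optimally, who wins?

Alex wins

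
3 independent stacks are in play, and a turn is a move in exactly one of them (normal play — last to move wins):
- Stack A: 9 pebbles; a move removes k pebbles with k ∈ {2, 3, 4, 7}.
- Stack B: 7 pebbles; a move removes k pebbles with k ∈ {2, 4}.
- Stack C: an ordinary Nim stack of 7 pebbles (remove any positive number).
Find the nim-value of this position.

3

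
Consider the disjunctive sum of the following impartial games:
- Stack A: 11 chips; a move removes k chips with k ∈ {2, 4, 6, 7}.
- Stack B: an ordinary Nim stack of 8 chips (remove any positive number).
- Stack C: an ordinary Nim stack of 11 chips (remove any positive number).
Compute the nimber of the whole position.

Grundy values for stack A (subtraction set {2, 4, 6, 7}):
k:     0  1  2  3  4  5  6  7  8  9 10 11
g(k):  0  0  1  1  2  2  3  3  4  0  0  1
So g(11) = 1.
Stack B is a plain Nim stack of size 8, so its Grundy value is 8.
Stack C is a plain Nim stack of size 11, so its Grundy value is 11.
The value of a disjunctive sum is the nim-sum of the parts.
Combined value = 1 ⊕ 8 ⊕ 11 = 2.

2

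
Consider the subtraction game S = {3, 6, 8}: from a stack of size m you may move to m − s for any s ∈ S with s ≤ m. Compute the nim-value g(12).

Grundy values for subtraction set {3, 6, 8}:
g(0) = mex{} = 0
g(1) = mex{} = 0
g(2) = mex{} = 0
g(3) = mex{0} = 1
g(4) = mex{0} = 1
g(5) = mex{0} = 1
g(6) = mex{0,1} = 2
g(7) = mex{0,1} = 2
g(8) = mex{0,1} = 2
g(9) = mex{0,1,2} = 3
g(10) = mex{0,1,2} = 3
g(11) = mex{1,2} = 0
g(12) = mex{1,2,3} = 0
So g(12) = 0.

0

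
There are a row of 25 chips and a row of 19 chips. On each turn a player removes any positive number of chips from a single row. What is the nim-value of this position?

10

Write each in binary and XOR column by column:
  11001  (25)
  10011  (19)
  -----
  01010  (10)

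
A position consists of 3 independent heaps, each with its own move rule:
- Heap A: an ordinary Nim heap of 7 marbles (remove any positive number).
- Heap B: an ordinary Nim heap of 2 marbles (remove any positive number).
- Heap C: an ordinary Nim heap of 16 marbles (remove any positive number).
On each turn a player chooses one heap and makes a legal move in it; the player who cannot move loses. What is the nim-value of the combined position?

Heap A is a plain Nim heap of size 7, so its Grundy value is 7.
Heap B is a plain Nim heap of size 2, so its Grundy value is 2.
Heap C is a plain Nim heap of size 16, so its Grundy value is 16.
By the Sprague-Grundy theorem, the Grundy value of a sum of independent games is the XOR of the component values.
Combined value = 7 XOR 2 XOR 16 = 21.

21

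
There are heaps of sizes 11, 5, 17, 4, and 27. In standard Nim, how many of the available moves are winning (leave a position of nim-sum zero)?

Nim-sum: 11 XOR 5 XOR 17 XOR 4 XOR 27 = 0.
The nim-sum is already 0, so every move leaves a nonzero nim-sum — there are no winning moves.

0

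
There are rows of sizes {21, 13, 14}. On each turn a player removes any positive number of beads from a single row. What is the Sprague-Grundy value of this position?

Nim-sum: 21 ^ 13 ^ 14 = 22.

22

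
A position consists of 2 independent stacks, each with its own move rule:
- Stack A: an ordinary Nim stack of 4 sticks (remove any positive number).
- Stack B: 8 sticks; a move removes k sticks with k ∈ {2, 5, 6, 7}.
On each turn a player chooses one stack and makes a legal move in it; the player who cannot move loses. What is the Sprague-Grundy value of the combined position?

6

Stack A is a plain Nim stack of size 4, so its Grundy value is 4.
For stack B, compute g(0), g(1), … with moves {2, 5, 6, 7}:
k:     0  1  2  3  4  5  6  7  8
g(k):  0  0  1  1  0  2  1  3  2
So g(8) = 2.
By the Sprague-Grundy theorem, the Grundy value of a sum of independent games is the XOR of the component values.
Combined value = 4 ⊕ 2 = 6.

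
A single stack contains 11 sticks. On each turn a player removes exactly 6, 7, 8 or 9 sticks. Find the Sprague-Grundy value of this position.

1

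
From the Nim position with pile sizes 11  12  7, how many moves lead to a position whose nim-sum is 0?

Compute the nim-sum pairwise:
11 ⊕ 12 = 7
7 ⊕ 7 = 0
The nim-sum is already 0, so every move leaves a nonzero nim-sum — there are no winning moves.

0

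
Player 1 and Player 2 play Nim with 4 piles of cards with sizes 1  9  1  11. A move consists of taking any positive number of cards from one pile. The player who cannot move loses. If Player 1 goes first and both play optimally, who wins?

Write each in binary and XOR column by column:
  0001  (1)
  1001  (9)
  0001  (1)
  1011  (11)
  ----
  0010  (2)
The nim-sum is 2 ≠ 0, so this is an N-position: the player to move can win; Player 1 has a winning move.

Player 1 wins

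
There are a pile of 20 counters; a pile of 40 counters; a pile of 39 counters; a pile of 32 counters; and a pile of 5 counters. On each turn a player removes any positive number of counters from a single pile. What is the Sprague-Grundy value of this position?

Nim-sum: 20 XOR 40 XOR 39 XOR 32 XOR 5 = 62.

62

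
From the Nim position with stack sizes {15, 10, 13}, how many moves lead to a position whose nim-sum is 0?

Compute the nim-sum pairwise:
15 XOR 10 = 5
5 XOR 13 = 8
The overall nim-sum is X = 8. A stack of size p has a winning move iff p XOR X < p (reduce it to p XOR X).
  15: 15 XOR 8 = 7 < 15 — winning move (to 7).
  10: 10 XOR 8 = 2 < 10 — winning move (to 2).
  13: 13 XOR 8 = 5 < 13 — winning move (to 5).
That gives 3 winning moves.

3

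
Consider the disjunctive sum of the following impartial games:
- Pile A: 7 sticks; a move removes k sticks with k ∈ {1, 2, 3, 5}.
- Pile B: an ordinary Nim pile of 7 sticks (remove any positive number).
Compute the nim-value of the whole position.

4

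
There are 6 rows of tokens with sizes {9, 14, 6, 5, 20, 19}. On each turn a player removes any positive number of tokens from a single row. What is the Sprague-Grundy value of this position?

3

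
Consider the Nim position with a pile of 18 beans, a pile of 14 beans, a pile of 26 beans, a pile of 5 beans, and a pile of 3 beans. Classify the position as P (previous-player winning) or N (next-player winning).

P-position

Compute the nim-sum pairwise:
18 XOR 14 = 28
28 XOR 26 = 6
6 XOR 5 = 3
3 XOR 3 = 0
The nim-sum is 0, so this is a P-position: the player to move is in a losing position under optimal play.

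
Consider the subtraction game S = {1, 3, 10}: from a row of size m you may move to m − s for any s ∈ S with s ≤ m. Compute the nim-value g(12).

2

Grundy values for subtraction set {1, 3, 10}:
k:     0  1  2  3  4  5  6  7  8  9 10 11 12
g(k):  0  1  0  1  0  1  0  1  0  1  2  3  2
So g(12) = 2.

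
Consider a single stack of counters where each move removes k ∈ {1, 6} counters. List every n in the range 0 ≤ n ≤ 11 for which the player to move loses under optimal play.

0, 2, 4, 7, 9, 11

Build the Grundy sequence with g(k) = mex{g(k−s) : s ∈ {1, 6}, s ≤ k}:
k:     0  1  2  3  4  5  6  7  8  9 10 11
g(k):  0  1  0  1  0  1  2  0  1  0  1  0
The P-positions (g = 0) in 0..11 are 0, 2, 4, 7, 9, 11.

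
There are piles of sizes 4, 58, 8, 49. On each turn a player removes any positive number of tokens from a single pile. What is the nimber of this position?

Nim-sum: 4 ⊕ 58 ⊕ 8 ⊕ 49 = 7.

7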